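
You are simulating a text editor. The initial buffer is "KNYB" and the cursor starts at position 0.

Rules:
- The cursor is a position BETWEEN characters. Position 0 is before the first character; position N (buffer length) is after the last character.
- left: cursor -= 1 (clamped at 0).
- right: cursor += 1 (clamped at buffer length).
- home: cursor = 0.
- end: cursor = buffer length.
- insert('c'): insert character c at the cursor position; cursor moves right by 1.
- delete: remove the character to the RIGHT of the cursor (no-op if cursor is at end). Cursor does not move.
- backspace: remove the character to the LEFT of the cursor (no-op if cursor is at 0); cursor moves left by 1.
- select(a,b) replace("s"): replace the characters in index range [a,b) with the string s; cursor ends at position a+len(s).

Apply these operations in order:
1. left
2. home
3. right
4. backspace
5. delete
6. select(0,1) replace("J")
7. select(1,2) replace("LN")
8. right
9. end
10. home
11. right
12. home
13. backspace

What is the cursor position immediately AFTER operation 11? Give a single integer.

Answer: 1

Derivation:
After op 1 (left): buf='KNYB' cursor=0
After op 2 (home): buf='KNYB' cursor=0
After op 3 (right): buf='KNYB' cursor=1
After op 4 (backspace): buf='NYB' cursor=0
After op 5 (delete): buf='YB' cursor=0
After op 6 (select(0,1) replace("J")): buf='JB' cursor=1
After op 7 (select(1,2) replace("LN")): buf='JLN' cursor=3
After op 8 (right): buf='JLN' cursor=3
After op 9 (end): buf='JLN' cursor=3
After op 10 (home): buf='JLN' cursor=0
After op 11 (right): buf='JLN' cursor=1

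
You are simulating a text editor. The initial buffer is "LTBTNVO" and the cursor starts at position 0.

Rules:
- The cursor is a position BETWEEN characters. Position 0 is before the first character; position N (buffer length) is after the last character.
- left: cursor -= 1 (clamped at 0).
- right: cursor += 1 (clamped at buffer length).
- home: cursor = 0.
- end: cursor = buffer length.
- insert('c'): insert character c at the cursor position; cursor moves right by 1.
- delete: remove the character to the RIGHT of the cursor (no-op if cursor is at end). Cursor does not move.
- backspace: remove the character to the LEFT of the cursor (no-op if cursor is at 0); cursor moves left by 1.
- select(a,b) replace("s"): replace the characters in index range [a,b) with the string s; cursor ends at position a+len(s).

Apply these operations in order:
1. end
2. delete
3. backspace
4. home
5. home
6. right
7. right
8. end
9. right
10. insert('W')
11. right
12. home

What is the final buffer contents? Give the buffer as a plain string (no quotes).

Answer: LTBTNVW

Derivation:
After op 1 (end): buf='LTBTNVO' cursor=7
After op 2 (delete): buf='LTBTNVO' cursor=7
After op 3 (backspace): buf='LTBTNV' cursor=6
After op 4 (home): buf='LTBTNV' cursor=0
After op 5 (home): buf='LTBTNV' cursor=0
After op 6 (right): buf='LTBTNV' cursor=1
After op 7 (right): buf='LTBTNV' cursor=2
After op 8 (end): buf='LTBTNV' cursor=6
After op 9 (right): buf='LTBTNV' cursor=6
After op 10 (insert('W')): buf='LTBTNVW' cursor=7
After op 11 (right): buf='LTBTNVW' cursor=7
After op 12 (home): buf='LTBTNVW' cursor=0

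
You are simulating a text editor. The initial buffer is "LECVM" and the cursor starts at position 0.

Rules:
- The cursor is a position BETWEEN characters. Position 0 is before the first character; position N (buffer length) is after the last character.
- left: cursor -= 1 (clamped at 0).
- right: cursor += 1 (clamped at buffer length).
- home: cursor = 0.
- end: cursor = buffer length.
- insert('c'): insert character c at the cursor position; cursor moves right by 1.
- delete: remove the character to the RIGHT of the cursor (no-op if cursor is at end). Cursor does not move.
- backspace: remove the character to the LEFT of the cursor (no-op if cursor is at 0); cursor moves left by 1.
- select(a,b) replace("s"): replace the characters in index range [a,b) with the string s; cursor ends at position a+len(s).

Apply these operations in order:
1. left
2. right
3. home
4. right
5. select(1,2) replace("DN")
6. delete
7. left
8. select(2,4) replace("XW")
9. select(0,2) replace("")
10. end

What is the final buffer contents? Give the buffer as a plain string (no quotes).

Answer: XWM

Derivation:
After op 1 (left): buf='LECVM' cursor=0
After op 2 (right): buf='LECVM' cursor=1
After op 3 (home): buf='LECVM' cursor=0
After op 4 (right): buf='LECVM' cursor=1
After op 5 (select(1,2) replace("DN")): buf='LDNCVM' cursor=3
After op 6 (delete): buf='LDNVM' cursor=3
After op 7 (left): buf='LDNVM' cursor=2
After op 8 (select(2,4) replace("XW")): buf='LDXWM' cursor=4
After op 9 (select(0,2) replace("")): buf='XWM' cursor=0
After op 10 (end): buf='XWM' cursor=3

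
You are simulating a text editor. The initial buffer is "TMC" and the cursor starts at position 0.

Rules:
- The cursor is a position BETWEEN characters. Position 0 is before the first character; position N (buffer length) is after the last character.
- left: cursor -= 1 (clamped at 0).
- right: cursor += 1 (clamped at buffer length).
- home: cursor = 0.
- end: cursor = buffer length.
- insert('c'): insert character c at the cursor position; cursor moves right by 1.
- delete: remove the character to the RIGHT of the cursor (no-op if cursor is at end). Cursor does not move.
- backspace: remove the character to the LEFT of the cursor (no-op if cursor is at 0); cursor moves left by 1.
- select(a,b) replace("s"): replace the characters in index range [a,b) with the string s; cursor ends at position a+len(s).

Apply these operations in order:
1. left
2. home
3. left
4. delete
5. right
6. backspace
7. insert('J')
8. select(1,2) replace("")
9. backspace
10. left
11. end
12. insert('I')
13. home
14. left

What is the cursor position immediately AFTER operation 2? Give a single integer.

Answer: 0

Derivation:
After op 1 (left): buf='TMC' cursor=0
After op 2 (home): buf='TMC' cursor=0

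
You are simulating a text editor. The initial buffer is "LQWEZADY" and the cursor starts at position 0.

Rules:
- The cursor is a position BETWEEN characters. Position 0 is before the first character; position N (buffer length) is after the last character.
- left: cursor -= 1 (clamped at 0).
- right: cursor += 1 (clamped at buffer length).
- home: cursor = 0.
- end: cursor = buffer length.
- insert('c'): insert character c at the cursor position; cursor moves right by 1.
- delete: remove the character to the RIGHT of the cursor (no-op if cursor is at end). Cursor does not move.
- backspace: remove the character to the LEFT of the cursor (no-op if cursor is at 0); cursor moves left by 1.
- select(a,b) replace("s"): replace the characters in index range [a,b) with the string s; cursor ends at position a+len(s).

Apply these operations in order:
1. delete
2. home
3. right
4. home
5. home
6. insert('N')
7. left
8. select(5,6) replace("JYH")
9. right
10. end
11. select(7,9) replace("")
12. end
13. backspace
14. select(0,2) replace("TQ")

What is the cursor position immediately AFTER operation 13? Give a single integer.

After op 1 (delete): buf='QWEZADY' cursor=0
After op 2 (home): buf='QWEZADY' cursor=0
After op 3 (right): buf='QWEZADY' cursor=1
After op 4 (home): buf='QWEZADY' cursor=0
After op 5 (home): buf='QWEZADY' cursor=0
After op 6 (insert('N')): buf='NQWEZADY' cursor=1
After op 7 (left): buf='NQWEZADY' cursor=0
After op 8 (select(5,6) replace("JYH")): buf='NQWEZJYHDY' cursor=8
After op 9 (right): buf='NQWEZJYHDY' cursor=9
After op 10 (end): buf='NQWEZJYHDY' cursor=10
After op 11 (select(7,9) replace("")): buf='NQWEZJYY' cursor=7
After op 12 (end): buf='NQWEZJYY' cursor=8
After op 13 (backspace): buf='NQWEZJY' cursor=7

Answer: 7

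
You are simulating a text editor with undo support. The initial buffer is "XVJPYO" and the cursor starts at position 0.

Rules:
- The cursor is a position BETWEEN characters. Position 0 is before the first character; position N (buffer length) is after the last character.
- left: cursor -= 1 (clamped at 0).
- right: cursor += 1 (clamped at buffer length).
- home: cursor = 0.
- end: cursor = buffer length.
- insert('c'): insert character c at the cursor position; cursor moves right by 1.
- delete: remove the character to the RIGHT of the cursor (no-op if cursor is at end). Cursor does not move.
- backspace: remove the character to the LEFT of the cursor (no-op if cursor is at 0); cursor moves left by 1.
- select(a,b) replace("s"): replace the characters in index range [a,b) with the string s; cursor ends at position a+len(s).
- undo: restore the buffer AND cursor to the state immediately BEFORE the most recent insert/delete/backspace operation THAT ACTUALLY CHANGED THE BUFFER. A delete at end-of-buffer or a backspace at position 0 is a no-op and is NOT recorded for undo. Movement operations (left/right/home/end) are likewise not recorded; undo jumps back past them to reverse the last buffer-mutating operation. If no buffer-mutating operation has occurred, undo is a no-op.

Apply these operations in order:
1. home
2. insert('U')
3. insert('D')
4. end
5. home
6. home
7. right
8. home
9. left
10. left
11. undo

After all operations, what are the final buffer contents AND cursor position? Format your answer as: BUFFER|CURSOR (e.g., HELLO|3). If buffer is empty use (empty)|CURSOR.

Answer: UXVJPYO|1

Derivation:
After op 1 (home): buf='XVJPYO' cursor=0
After op 2 (insert('U')): buf='UXVJPYO' cursor=1
After op 3 (insert('D')): buf='UDXVJPYO' cursor=2
After op 4 (end): buf='UDXVJPYO' cursor=8
After op 5 (home): buf='UDXVJPYO' cursor=0
After op 6 (home): buf='UDXVJPYO' cursor=0
After op 7 (right): buf='UDXVJPYO' cursor=1
After op 8 (home): buf='UDXVJPYO' cursor=0
After op 9 (left): buf='UDXVJPYO' cursor=0
After op 10 (left): buf='UDXVJPYO' cursor=0
After op 11 (undo): buf='UXVJPYO' cursor=1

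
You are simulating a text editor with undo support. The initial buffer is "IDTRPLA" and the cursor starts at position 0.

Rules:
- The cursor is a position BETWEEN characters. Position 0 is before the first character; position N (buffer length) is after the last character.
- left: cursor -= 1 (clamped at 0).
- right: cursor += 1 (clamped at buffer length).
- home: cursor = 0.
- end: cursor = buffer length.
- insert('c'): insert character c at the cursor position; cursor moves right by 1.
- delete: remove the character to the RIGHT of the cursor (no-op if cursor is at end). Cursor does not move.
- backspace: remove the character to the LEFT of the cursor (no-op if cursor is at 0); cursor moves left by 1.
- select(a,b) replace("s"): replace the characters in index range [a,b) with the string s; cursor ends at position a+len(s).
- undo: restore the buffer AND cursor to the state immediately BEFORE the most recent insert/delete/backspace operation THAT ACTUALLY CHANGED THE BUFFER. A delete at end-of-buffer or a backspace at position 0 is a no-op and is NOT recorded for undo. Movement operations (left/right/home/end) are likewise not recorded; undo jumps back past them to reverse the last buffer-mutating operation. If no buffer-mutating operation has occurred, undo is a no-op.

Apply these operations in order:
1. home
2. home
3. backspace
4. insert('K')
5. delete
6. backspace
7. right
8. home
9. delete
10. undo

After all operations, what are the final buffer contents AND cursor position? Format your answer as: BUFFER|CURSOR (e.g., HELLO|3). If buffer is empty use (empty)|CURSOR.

Answer: DTRPLA|0

Derivation:
After op 1 (home): buf='IDTRPLA' cursor=0
After op 2 (home): buf='IDTRPLA' cursor=0
After op 3 (backspace): buf='IDTRPLA' cursor=0
After op 4 (insert('K')): buf='KIDTRPLA' cursor=1
After op 5 (delete): buf='KDTRPLA' cursor=1
After op 6 (backspace): buf='DTRPLA' cursor=0
After op 7 (right): buf='DTRPLA' cursor=1
After op 8 (home): buf='DTRPLA' cursor=0
After op 9 (delete): buf='TRPLA' cursor=0
After op 10 (undo): buf='DTRPLA' cursor=0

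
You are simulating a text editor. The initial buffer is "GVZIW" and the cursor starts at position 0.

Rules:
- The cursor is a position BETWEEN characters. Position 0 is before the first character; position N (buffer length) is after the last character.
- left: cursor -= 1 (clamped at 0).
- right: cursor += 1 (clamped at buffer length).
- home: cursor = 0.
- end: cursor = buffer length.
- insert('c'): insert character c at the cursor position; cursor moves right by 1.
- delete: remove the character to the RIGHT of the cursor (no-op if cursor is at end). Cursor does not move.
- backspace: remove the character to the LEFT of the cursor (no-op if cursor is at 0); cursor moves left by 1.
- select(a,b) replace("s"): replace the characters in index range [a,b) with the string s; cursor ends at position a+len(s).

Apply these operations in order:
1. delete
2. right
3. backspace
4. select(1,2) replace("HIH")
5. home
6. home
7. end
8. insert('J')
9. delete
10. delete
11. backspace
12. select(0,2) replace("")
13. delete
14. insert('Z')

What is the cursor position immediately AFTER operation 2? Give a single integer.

After op 1 (delete): buf='VZIW' cursor=0
After op 2 (right): buf='VZIW' cursor=1

Answer: 1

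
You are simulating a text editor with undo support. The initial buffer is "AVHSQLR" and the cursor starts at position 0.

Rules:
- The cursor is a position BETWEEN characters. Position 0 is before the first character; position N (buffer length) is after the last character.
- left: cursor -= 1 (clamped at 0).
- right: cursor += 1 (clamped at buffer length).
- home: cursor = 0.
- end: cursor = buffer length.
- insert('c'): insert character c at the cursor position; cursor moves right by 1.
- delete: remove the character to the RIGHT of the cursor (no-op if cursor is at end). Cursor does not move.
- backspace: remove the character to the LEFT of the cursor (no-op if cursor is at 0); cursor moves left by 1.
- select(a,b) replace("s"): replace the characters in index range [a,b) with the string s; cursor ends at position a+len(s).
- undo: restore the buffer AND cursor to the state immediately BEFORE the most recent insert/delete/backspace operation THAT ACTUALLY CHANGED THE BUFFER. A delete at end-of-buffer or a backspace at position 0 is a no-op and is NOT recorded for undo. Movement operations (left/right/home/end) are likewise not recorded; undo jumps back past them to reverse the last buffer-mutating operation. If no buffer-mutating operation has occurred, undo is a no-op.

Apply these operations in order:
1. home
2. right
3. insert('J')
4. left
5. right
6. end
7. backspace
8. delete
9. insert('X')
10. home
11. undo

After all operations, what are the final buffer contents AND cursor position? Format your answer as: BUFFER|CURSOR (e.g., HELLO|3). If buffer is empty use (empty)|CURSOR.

After op 1 (home): buf='AVHSQLR' cursor=0
After op 2 (right): buf='AVHSQLR' cursor=1
After op 3 (insert('J')): buf='AJVHSQLR' cursor=2
After op 4 (left): buf='AJVHSQLR' cursor=1
After op 5 (right): buf='AJVHSQLR' cursor=2
After op 6 (end): buf='AJVHSQLR' cursor=8
After op 7 (backspace): buf='AJVHSQL' cursor=7
After op 8 (delete): buf='AJVHSQL' cursor=7
After op 9 (insert('X')): buf='AJVHSQLX' cursor=8
After op 10 (home): buf='AJVHSQLX' cursor=0
After op 11 (undo): buf='AJVHSQL' cursor=7

Answer: AJVHSQL|7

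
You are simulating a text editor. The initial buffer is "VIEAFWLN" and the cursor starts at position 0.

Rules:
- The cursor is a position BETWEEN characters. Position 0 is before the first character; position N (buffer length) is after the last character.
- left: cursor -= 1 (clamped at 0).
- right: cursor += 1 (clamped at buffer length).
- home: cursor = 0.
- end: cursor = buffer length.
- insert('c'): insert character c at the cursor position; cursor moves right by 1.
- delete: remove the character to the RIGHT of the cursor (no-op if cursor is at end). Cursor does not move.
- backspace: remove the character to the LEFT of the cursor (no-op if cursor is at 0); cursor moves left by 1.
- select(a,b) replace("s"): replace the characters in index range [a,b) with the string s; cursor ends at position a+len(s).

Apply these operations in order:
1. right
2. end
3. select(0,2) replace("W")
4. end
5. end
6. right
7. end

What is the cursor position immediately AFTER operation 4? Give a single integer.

Answer: 7

Derivation:
After op 1 (right): buf='VIEAFWLN' cursor=1
After op 2 (end): buf='VIEAFWLN' cursor=8
After op 3 (select(0,2) replace("W")): buf='WEAFWLN' cursor=1
After op 4 (end): buf='WEAFWLN' cursor=7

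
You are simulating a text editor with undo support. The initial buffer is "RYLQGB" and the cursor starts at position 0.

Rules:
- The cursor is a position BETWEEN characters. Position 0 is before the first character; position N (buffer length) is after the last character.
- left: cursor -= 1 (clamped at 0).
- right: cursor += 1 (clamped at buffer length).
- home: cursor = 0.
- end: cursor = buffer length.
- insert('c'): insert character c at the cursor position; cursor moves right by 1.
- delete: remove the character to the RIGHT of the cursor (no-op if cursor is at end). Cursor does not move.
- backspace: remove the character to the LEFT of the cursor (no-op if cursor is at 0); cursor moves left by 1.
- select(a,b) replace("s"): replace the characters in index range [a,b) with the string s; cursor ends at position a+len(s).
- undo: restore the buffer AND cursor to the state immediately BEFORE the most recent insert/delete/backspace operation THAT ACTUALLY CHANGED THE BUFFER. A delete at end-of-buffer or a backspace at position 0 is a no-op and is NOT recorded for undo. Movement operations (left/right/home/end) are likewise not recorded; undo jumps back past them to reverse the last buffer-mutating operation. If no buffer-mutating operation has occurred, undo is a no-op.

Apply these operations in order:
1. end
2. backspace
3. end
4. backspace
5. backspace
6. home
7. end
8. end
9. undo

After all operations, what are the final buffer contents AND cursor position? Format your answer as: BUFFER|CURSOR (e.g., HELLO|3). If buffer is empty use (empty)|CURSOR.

After op 1 (end): buf='RYLQGB' cursor=6
After op 2 (backspace): buf='RYLQG' cursor=5
After op 3 (end): buf='RYLQG' cursor=5
After op 4 (backspace): buf='RYLQ' cursor=4
After op 5 (backspace): buf='RYL' cursor=3
After op 6 (home): buf='RYL' cursor=0
After op 7 (end): buf='RYL' cursor=3
After op 8 (end): buf='RYL' cursor=3
After op 9 (undo): buf='RYLQ' cursor=4

Answer: RYLQ|4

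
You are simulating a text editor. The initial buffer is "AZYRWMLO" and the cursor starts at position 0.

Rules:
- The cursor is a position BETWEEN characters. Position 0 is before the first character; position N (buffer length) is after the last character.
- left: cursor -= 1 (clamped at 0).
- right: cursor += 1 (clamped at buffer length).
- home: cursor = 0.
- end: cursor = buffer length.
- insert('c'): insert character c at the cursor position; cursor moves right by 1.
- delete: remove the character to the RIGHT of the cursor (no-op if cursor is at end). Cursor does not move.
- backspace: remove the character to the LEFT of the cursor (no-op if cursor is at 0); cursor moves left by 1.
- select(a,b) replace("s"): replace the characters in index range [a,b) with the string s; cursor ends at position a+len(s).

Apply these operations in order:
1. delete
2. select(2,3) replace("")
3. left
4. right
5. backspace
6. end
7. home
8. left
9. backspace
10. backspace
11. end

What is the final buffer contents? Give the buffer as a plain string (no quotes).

Answer: ZWMLO

Derivation:
After op 1 (delete): buf='ZYRWMLO' cursor=0
After op 2 (select(2,3) replace("")): buf='ZYWMLO' cursor=2
After op 3 (left): buf='ZYWMLO' cursor=1
After op 4 (right): buf='ZYWMLO' cursor=2
After op 5 (backspace): buf='ZWMLO' cursor=1
After op 6 (end): buf='ZWMLO' cursor=5
After op 7 (home): buf='ZWMLO' cursor=0
After op 8 (left): buf='ZWMLO' cursor=0
After op 9 (backspace): buf='ZWMLO' cursor=0
After op 10 (backspace): buf='ZWMLO' cursor=0
After op 11 (end): buf='ZWMLO' cursor=5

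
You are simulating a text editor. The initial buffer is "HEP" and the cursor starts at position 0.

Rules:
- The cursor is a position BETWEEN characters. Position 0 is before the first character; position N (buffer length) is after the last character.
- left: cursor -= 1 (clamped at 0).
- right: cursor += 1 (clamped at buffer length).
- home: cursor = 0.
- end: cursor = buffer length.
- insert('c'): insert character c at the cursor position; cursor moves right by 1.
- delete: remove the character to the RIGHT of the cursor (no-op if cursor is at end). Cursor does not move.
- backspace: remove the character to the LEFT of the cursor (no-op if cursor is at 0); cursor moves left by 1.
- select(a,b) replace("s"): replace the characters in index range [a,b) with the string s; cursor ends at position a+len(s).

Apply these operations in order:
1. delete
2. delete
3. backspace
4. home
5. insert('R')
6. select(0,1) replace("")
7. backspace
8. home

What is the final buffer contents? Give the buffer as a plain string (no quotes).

After op 1 (delete): buf='EP' cursor=0
After op 2 (delete): buf='P' cursor=0
After op 3 (backspace): buf='P' cursor=0
After op 4 (home): buf='P' cursor=0
After op 5 (insert('R')): buf='RP' cursor=1
After op 6 (select(0,1) replace("")): buf='P' cursor=0
After op 7 (backspace): buf='P' cursor=0
After op 8 (home): buf='P' cursor=0

Answer: P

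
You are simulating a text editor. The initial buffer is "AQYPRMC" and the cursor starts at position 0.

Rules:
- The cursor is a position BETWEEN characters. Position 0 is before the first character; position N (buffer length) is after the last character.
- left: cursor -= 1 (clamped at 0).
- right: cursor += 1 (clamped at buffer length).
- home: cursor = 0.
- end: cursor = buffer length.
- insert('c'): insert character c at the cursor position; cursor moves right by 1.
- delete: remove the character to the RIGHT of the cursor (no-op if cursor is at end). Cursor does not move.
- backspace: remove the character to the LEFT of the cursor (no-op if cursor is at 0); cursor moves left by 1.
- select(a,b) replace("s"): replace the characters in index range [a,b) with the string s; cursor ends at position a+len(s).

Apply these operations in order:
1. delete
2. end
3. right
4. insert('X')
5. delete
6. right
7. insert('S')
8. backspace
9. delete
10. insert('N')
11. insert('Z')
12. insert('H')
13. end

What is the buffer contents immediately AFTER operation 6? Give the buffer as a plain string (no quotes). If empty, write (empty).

After op 1 (delete): buf='QYPRMC' cursor=0
After op 2 (end): buf='QYPRMC' cursor=6
After op 3 (right): buf='QYPRMC' cursor=6
After op 4 (insert('X')): buf='QYPRMCX' cursor=7
After op 5 (delete): buf='QYPRMCX' cursor=7
After op 6 (right): buf='QYPRMCX' cursor=7

Answer: QYPRMCX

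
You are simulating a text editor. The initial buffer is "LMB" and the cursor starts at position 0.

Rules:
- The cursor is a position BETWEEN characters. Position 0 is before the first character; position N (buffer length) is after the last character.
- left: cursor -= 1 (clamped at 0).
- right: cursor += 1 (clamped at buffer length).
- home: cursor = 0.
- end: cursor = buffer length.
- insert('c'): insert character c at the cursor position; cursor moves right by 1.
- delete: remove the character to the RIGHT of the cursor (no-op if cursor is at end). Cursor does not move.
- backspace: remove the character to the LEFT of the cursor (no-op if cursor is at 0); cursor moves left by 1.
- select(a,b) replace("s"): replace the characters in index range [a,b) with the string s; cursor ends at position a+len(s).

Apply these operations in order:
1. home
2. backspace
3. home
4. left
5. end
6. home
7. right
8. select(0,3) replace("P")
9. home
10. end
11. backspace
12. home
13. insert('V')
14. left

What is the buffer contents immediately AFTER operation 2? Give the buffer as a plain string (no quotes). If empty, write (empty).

After op 1 (home): buf='LMB' cursor=0
After op 2 (backspace): buf='LMB' cursor=0

Answer: LMB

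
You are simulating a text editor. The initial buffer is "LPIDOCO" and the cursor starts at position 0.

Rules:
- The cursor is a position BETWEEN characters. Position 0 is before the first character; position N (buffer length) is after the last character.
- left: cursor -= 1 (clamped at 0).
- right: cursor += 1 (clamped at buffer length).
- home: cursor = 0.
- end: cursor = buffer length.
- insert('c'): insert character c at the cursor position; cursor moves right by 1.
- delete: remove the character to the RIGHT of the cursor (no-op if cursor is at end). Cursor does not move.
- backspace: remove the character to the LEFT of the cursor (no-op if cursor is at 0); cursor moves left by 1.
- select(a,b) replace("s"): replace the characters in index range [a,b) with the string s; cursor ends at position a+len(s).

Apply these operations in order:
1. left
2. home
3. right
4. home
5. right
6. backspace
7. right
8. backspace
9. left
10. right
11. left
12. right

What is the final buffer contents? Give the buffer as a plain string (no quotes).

Answer: IDOCO

Derivation:
After op 1 (left): buf='LPIDOCO' cursor=0
After op 2 (home): buf='LPIDOCO' cursor=0
After op 3 (right): buf='LPIDOCO' cursor=1
After op 4 (home): buf='LPIDOCO' cursor=0
After op 5 (right): buf='LPIDOCO' cursor=1
After op 6 (backspace): buf='PIDOCO' cursor=0
After op 7 (right): buf='PIDOCO' cursor=1
After op 8 (backspace): buf='IDOCO' cursor=0
After op 9 (left): buf='IDOCO' cursor=0
After op 10 (right): buf='IDOCO' cursor=1
After op 11 (left): buf='IDOCO' cursor=0
After op 12 (right): buf='IDOCO' cursor=1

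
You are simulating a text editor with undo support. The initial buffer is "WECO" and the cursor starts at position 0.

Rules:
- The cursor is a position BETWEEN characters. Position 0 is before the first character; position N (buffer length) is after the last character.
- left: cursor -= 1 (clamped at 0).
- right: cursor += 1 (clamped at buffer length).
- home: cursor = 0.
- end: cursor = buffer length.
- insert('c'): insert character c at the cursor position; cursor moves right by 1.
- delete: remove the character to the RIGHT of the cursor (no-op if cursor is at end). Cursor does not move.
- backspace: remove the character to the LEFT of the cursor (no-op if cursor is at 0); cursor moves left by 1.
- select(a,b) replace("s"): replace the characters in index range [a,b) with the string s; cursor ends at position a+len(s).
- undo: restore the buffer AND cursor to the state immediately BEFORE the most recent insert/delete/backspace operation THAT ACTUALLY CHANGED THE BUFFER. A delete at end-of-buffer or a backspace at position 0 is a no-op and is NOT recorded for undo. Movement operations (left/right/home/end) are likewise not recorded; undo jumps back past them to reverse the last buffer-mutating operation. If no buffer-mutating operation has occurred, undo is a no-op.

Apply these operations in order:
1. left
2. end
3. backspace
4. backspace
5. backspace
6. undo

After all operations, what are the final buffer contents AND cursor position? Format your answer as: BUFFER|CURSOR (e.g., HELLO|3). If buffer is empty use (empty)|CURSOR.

Answer: WE|2

Derivation:
After op 1 (left): buf='WECO' cursor=0
After op 2 (end): buf='WECO' cursor=4
After op 3 (backspace): buf='WEC' cursor=3
After op 4 (backspace): buf='WE' cursor=2
After op 5 (backspace): buf='W' cursor=1
After op 6 (undo): buf='WE' cursor=2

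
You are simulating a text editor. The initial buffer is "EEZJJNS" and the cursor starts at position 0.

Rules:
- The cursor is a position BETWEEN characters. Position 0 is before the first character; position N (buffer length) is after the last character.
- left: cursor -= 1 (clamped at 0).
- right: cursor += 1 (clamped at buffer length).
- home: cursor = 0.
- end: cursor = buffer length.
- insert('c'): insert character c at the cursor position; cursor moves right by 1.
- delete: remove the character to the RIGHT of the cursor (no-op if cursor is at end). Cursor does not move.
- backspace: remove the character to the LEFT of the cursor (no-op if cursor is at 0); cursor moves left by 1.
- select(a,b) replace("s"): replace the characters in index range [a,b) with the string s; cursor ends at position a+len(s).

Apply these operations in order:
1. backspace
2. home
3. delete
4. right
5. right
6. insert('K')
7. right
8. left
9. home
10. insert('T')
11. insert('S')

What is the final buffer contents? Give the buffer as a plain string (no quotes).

Answer: TSEZKJJNS

Derivation:
After op 1 (backspace): buf='EEZJJNS' cursor=0
After op 2 (home): buf='EEZJJNS' cursor=0
After op 3 (delete): buf='EZJJNS' cursor=0
After op 4 (right): buf='EZJJNS' cursor=1
After op 5 (right): buf='EZJJNS' cursor=2
After op 6 (insert('K')): buf='EZKJJNS' cursor=3
After op 7 (right): buf='EZKJJNS' cursor=4
After op 8 (left): buf='EZKJJNS' cursor=3
After op 9 (home): buf='EZKJJNS' cursor=0
After op 10 (insert('T')): buf='TEZKJJNS' cursor=1
After op 11 (insert('S')): buf='TSEZKJJNS' cursor=2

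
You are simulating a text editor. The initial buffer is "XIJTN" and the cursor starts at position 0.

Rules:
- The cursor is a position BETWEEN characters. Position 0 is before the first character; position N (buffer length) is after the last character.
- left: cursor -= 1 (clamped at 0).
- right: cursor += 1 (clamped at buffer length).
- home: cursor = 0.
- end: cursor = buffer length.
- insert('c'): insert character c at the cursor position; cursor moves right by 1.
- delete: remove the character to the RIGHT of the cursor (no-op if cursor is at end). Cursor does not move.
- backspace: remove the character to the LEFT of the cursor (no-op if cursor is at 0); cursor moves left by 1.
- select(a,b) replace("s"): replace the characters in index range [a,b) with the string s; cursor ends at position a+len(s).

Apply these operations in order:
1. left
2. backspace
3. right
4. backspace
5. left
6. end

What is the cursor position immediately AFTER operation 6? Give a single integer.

Answer: 4

Derivation:
After op 1 (left): buf='XIJTN' cursor=0
After op 2 (backspace): buf='XIJTN' cursor=0
After op 3 (right): buf='XIJTN' cursor=1
After op 4 (backspace): buf='IJTN' cursor=0
After op 5 (left): buf='IJTN' cursor=0
After op 6 (end): buf='IJTN' cursor=4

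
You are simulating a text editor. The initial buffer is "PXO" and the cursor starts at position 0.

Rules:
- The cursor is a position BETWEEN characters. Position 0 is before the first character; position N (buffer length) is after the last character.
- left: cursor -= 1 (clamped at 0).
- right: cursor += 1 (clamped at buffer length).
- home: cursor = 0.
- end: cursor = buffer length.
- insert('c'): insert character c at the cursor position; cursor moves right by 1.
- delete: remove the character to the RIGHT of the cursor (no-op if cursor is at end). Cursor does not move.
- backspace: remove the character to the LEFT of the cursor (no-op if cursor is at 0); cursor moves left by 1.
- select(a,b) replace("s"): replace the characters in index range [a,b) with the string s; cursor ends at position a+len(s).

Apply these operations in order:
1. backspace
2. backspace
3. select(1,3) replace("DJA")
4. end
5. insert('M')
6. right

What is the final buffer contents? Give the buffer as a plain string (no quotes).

After op 1 (backspace): buf='PXO' cursor=0
After op 2 (backspace): buf='PXO' cursor=0
After op 3 (select(1,3) replace("DJA")): buf='PDJA' cursor=4
After op 4 (end): buf='PDJA' cursor=4
After op 5 (insert('M')): buf='PDJAM' cursor=5
After op 6 (right): buf='PDJAM' cursor=5

Answer: PDJAM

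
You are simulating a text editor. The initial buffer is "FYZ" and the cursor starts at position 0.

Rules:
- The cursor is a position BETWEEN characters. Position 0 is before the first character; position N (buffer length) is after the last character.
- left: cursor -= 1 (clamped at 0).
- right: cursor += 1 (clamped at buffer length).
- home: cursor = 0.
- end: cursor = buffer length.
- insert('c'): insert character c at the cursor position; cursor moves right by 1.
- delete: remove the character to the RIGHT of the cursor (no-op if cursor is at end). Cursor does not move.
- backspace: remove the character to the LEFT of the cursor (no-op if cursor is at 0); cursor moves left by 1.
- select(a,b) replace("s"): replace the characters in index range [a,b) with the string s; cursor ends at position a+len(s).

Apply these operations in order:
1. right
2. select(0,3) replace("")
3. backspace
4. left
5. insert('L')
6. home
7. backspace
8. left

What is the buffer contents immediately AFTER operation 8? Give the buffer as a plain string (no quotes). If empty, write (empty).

After op 1 (right): buf='FYZ' cursor=1
After op 2 (select(0,3) replace("")): buf='(empty)' cursor=0
After op 3 (backspace): buf='(empty)' cursor=0
After op 4 (left): buf='(empty)' cursor=0
After op 5 (insert('L')): buf='L' cursor=1
After op 6 (home): buf='L' cursor=0
After op 7 (backspace): buf='L' cursor=0
After op 8 (left): buf='L' cursor=0

Answer: L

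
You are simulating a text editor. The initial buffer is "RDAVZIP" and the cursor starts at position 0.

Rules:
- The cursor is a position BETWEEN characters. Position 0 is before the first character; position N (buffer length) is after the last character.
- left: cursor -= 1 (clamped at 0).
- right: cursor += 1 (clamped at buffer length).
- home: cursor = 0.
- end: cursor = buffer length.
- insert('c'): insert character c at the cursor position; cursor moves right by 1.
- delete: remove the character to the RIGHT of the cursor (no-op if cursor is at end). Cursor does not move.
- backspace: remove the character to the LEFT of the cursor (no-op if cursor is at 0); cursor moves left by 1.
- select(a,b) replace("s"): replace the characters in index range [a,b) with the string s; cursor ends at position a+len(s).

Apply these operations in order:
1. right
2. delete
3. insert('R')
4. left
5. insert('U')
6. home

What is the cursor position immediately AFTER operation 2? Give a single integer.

Answer: 1

Derivation:
After op 1 (right): buf='RDAVZIP' cursor=1
After op 2 (delete): buf='RAVZIP' cursor=1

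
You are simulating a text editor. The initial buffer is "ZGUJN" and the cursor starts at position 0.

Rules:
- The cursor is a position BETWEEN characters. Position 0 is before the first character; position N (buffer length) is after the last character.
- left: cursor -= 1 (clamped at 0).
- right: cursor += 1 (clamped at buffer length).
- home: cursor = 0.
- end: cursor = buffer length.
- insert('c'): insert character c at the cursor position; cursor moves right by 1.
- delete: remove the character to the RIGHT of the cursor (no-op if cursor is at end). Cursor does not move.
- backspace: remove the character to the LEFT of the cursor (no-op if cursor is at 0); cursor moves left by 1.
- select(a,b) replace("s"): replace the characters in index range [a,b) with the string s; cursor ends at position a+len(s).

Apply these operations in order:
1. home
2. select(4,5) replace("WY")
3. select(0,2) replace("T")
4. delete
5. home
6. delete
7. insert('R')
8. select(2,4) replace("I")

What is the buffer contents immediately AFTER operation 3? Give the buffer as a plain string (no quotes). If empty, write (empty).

After op 1 (home): buf='ZGUJN' cursor=0
After op 2 (select(4,5) replace("WY")): buf='ZGUJWY' cursor=6
After op 3 (select(0,2) replace("T")): buf='TUJWY' cursor=1

Answer: TUJWY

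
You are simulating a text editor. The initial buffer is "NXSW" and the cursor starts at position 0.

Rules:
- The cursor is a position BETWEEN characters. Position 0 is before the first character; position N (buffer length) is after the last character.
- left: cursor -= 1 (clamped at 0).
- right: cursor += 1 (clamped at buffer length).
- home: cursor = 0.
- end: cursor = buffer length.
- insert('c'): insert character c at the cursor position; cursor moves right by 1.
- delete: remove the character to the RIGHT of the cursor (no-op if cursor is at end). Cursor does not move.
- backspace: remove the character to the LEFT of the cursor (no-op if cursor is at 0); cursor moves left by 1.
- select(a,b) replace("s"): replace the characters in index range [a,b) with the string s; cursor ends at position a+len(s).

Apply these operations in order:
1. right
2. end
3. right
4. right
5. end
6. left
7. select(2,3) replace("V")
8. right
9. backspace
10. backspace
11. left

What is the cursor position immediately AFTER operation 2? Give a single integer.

Answer: 4

Derivation:
After op 1 (right): buf='NXSW' cursor=1
After op 2 (end): buf='NXSW' cursor=4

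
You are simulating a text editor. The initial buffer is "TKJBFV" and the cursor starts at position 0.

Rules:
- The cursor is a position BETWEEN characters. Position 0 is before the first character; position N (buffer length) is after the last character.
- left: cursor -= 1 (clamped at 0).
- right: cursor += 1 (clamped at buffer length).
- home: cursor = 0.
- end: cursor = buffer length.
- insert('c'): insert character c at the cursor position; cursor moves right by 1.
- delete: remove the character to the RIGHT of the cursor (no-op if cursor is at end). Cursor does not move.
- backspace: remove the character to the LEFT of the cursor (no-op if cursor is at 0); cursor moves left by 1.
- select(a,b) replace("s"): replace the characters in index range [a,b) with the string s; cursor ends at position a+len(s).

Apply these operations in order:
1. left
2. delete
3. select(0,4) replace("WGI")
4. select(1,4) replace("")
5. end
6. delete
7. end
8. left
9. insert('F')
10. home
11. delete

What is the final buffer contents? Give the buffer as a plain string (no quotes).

After op 1 (left): buf='TKJBFV' cursor=0
After op 2 (delete): buf='KJBFV' cursor=0
After op 3 (select(0,4) replace("WGI")): buf='WGIV' cursor=3
After op 4 (select(1,4) replace("")): buf='W' cursor=1
After op 5 (end): buf='W' cursor=1
After op 6 (delete): buf='W' cursor=1
After op 7 (end): buf='W' cursor=1
After op 8 (left): buf='W' cursor=0
After op 9 (insert('F')): buf='FW' cursor=1
After op 10 (home): buf='FW' cursor=0
After op 11 (delete): buf='W' cursor=0

Answer: W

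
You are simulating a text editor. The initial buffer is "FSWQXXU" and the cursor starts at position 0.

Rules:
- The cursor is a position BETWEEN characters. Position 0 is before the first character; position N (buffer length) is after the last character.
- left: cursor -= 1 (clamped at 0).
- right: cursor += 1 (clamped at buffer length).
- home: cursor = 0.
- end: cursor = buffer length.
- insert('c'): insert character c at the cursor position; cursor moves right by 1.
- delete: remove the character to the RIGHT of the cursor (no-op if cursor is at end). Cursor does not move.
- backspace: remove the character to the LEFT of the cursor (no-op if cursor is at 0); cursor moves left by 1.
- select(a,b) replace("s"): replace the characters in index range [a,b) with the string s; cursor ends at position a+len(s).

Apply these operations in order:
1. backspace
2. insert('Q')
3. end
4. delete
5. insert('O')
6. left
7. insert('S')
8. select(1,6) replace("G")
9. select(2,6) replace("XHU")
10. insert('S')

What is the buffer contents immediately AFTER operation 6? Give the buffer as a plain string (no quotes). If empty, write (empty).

After op 1 (backspace): buf='FSWQXXU' cursor=0
After op 2 (insert('Q')): buf='QFSWQXXU' cursor=1
After op 3 (end): buf='QFSWQXXU' cursor=8
After op 4 (delete): buf='QFSWQXXU' cursor=8
After op 5 (insert('O')): buf='QFSWQXXUO' cursor=9
After op 6 (left): buf='QFSWQXXUO' cursor=8

Answer: QFSWQXXUO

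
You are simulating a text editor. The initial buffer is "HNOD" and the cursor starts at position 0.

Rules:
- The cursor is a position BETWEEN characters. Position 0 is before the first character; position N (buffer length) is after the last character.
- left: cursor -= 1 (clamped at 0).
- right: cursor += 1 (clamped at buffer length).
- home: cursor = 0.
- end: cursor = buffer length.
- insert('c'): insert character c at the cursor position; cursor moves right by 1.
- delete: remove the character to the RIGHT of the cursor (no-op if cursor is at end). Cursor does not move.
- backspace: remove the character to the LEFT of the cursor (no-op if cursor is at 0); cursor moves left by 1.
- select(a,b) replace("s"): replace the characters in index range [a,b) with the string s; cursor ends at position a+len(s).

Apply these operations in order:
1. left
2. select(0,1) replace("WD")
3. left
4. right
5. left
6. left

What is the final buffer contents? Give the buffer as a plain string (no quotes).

After op 1 (left): buf='HNOD' cursor=0
After op 2 (select(0,1) replace("WD")): buf='WDNOD' cursor=2
After op 3 (left): buf='WDNOD' cursor=1
After op 4 (right): buf='WDNOD' cursor=2
After op 5 (left): buf='WDNOD' cursor=1
After op 6 (left): buf='WDNOD' cursor=0

Answer: WDNOD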